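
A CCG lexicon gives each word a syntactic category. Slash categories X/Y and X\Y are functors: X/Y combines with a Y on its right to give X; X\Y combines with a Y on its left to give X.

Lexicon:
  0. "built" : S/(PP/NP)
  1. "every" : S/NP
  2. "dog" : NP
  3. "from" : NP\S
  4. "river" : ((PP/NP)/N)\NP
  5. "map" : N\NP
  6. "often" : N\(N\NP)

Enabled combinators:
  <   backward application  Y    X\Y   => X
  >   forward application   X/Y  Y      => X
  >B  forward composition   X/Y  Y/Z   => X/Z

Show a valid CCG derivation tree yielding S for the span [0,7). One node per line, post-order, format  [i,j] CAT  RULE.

[0,7] S   >
  [0,5] S/N   >B
    [0,1] "built" : S/(PP/NP)
    [1,5] (PP/NP)/N   <
      [1,4] NP   <
        [1,3] S   >
          [1,2] "every" : S/NP
          [2,3] "dog" : NP
        [3,4] "from" : NP\S
      [4,5] "river" : ((PP/NP)/N)\NP
  [5,7] N   <
    [5,6] "map" : N\NP
    [6,7] "often" : N\(N\NP)

[0,1] S/(PP/NP)  lex  "built"
[1,2] S/NP  lex  "every"
[2,3] NP  lex  "dog"
[1,3] S  >  k=2
[3,4] NP\S  lex  "from"
[1,4] NP  <  k=3
[4,5] ((PP/NP)/N)\NP  lex  "river"
[1,5] (PP/NP)/N  <  k=4
[0,5] S/N  >B  k=1
[5,6] N\NP  lex  "map"
[6,7] N\(N\NP)  lex  "often"
[5,7] N  <  k=6
[0,7] S  >  k=5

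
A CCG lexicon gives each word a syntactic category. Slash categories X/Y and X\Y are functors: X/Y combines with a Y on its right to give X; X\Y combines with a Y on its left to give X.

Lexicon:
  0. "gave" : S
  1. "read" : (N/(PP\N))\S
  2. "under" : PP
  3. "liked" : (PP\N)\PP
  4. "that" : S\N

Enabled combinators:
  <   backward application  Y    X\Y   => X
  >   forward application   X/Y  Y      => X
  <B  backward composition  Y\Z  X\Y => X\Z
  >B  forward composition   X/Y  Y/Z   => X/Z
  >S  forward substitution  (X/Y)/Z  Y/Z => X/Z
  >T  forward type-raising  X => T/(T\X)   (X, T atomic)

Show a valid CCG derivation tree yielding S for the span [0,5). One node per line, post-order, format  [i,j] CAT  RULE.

[0,1] S  lex  "gave"
[1,2] (N/(PP\N))\S  lex  "read"
[0,2] N/(PP\N)  <  k=1
[2,3] PP  lex  "under"
[3,4] (PP\N)\PP  lex  "liked"
[2,4] PP\N  <  k=3
[0,4] N  >  k=2
[4,5] S\N  lex  "that"
[0,5] S  <  k=4

[0,5] S   <
  [0,4] N   >
    [0,2] N/(PP\N)   <
      [0,1] "gave" : S
      [1,2] "read" : (N/(PP\N))\S
    [2,4] PP\N   <
      [2,3] "under" : PP
      [3,4] "liked" : (PP\N)\PP
  [4,5] "that" : S\N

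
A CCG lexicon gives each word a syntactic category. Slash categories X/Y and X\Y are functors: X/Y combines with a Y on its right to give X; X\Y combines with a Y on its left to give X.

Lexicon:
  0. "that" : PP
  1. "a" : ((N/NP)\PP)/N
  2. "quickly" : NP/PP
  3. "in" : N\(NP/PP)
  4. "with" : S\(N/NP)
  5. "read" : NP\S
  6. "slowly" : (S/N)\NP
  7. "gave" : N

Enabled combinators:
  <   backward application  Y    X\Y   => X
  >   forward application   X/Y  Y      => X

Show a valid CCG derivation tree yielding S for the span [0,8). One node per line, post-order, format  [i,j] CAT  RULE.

[0,1] PP  lex  "that"
[1,2] ((N/NP)\PP)/N  lex  "a"
[2,3] NP/PP  lex  "quickly"
[3,4] N\(NP/PP)  lex  "in"
[2,4] N  <  k=3
[1,4] (N/NP)\PP  >  k=2
[0,4] N/NP  <  k=1
[4,5] S\(N/NP)  lex  "with"
[0,5] S  <  k=4
[5,6] NP\S  lex  "read"
[0,6] NP  <  k=5
[6,7] (S/N)\NP  lex  "slowly"
[0,7] S/N  <  k=6
[7,8] N  lex  "gave"
[0,8] S  >  k=7

[0,8] S   >
  [0,7] S/N   <
    [0,6] NP   <
      [0,5] S   <
        [0,4] N/NP   <
          [0,1] "that" : PP
          [1,4] (N/NP)\PP   >
            [1,2] "a" : ((N/NP)\PP)/N
            [2,4] N   <
              [2,3] "quickly" : NP/PP
              [3,4] "in" : N\(NP/PP)
        [4,5] "with" : S\(N/NP)
      [5,6] "read" : NP\S
    [6,7] "slowly" : (S/N)\NP
  [7,8] "gave" : N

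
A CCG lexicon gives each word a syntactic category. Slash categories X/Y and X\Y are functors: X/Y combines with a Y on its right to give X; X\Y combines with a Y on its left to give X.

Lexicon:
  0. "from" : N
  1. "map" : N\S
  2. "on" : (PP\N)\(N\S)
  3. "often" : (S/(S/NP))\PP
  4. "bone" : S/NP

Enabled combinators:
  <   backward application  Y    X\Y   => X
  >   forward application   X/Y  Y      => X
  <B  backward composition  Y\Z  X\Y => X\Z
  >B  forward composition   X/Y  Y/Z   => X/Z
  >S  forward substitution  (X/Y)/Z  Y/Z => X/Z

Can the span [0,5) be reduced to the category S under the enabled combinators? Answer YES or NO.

YES

[0,5] S   >
  [0,4] S/(S/NP)   <
    [0,3] PP   <
      [0,1] "from" : N
      [1,3] PP\N   <
        [1,2] "map" : N\S
        [2,3] "on" : (PP\N)\(N\S)
    [3,4] "often" : (S/(S/NP))\PP
  [4,5] "bone" : S/NP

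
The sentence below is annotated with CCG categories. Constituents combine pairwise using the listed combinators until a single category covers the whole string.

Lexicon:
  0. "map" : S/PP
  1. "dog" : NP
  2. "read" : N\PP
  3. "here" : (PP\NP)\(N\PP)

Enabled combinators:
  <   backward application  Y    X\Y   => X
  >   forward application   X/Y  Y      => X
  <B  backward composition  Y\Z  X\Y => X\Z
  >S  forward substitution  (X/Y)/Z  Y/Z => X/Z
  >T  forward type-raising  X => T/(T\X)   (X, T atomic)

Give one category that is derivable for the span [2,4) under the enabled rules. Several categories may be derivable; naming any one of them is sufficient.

PP\NP

[0,4] S   >
  [0,1] "map" : S/PP
  [1,4] PP   <
    [1,2] "dog" : NP
    [2,4] PP\NP   <
      [2,3] "read" : N\PP
      [3,4] "here" : (PP\NP)\(N\PP)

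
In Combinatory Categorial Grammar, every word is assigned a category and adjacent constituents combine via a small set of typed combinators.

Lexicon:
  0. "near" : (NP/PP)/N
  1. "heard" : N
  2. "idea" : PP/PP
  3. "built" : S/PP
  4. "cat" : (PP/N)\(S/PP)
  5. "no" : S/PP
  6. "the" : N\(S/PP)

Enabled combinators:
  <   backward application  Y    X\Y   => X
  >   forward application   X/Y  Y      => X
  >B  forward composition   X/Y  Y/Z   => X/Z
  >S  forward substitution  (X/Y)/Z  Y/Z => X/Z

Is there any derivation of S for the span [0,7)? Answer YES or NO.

(NP/PP)/N N PP/PP S/PP (PP/N)\(S/PP) S/PP N\(S/PP)
CKY chart[0,7] = {NP}; S ∉ chart

NO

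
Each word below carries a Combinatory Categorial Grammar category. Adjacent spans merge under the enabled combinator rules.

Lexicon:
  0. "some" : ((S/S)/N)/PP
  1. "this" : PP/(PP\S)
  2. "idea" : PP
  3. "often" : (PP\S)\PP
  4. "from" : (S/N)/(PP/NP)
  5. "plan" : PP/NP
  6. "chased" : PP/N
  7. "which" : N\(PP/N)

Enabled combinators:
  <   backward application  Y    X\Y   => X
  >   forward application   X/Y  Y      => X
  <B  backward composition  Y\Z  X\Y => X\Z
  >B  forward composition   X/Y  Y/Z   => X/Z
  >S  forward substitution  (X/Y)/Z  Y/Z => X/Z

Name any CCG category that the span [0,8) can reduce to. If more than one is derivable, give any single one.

[0,8] S   >
  [0,6] S/N   >S
    [0,4] (S/S)/N   >
      [0,1] "some" : ((S/S)/N)/PP
      [1,4] PP   >
        [1,2] "this" : PP/(PP\S)
        [2,4] PP\S   <
          [2,3] "idea" : PP
          [3,4] "often" : (PP\S)\PP
    [4,6] S/N   >
      [4,5] "from" : (S/N)/(PP/NP)
      [5,6] "plan" : PP/NP
  [6,8] N   <
    [6,7] "chased" : PP/N
    [7,8] "which" : N\(PP/N)

S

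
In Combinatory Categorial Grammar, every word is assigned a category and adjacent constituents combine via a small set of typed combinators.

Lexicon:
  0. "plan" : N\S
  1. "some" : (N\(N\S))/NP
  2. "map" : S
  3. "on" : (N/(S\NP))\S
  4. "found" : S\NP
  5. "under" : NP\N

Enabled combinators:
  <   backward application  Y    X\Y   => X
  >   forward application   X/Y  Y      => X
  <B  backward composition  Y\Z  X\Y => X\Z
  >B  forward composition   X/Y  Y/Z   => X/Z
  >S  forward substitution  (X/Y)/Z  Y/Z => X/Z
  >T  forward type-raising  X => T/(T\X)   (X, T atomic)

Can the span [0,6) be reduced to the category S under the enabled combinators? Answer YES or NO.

NO

N\S (N\(N\S))/NP S (N/(S\NP))\S S\NP NP\N
CKY chart[0,6] = {N, N/(N\N), NP/(NP\N), PP/(PP\N), S/(S\N)}; S ∉ chart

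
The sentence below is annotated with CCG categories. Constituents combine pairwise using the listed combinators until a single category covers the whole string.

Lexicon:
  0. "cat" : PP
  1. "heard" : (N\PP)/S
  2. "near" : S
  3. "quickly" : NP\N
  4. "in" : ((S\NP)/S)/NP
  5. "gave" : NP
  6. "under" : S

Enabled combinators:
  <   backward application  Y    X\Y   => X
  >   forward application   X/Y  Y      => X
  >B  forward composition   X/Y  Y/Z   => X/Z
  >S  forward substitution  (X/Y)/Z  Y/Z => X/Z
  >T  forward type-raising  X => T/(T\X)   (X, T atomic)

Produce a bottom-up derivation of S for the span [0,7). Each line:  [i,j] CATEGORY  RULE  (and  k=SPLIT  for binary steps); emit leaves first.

[0,7] S   <
  [0,4] NP   <
    [0,3] N   <
      [0,1] "cat" : PP
      [1,3] N\PP   >
        [1,2] "heard" : (N\PP)/S
        [2,3] "near" : S
    [3,4] "quickly" : NP\N
  [4,7] S\NP   >
    [4,6] (S\NP)/S   >
      [4,5] "in" : ((S\NP)/S)/NP
      [5,6] "gave" : NP
    [6,7] "under" : S

[0,1] PP  lex  "cat"
[1,2] (N\PP)/S  lex  "heard"
[2,3] S  lex  "near"
[1,3] N\PP  >  k=2
[0,3] N  <  k=1
[3,4] NP\N  lex  "quickly"
[0,4] NP  <  k=3
[4,5] ((S\NP)/S)/NP  lex  "in"
[5,6] NP  lex  "gave"
[4,6] (S\NP)/S  >  k=5
[6,7] S  lex  "under"
[4,7] S\NP  >  k=6
[0,7] S  <  k=4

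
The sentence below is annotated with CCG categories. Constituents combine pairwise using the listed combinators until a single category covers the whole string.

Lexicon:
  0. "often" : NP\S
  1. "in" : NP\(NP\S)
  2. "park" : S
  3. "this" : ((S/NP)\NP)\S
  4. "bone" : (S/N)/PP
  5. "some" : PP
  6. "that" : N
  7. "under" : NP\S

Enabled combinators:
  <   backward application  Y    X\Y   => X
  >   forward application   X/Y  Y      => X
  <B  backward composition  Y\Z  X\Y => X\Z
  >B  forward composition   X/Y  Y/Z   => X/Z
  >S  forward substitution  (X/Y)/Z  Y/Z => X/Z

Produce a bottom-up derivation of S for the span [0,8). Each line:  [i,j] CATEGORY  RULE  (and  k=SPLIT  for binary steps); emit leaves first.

[0,1] NP\S  lex  "often"
[1,2] NP\(NP\S)  lex  "in"
[0,2] NP  <  k=1
[2,3] S  lex  "park"
[3,4] ((S/NP)\NP)\S  lex  "this"
[2,4] (S/NP)\NP  <  k=3
[0,4] S/NP  <  k=2
[4,5] (S/N)/PP  lex  "bone"
[5,6] PP  lex  "some"
[4,6] S/N  >  k=5
[6,7] N  lex  "that"
[4,7] S  >  k=6
[7,8] NP\S  lex  "under"
[4,8] NP  <  k=7
[0,8] S  >  k=4

[0,8] S   >
  [0,4] S/NP   <
    [0,2] NP   <
      [0,1] "often" : NP\S
      [1,2] "in" : NP\(NP\S)
    [2,4] (S/NP)\NP   <
      [2,3] "park" : S
      [3,4] "this" : ((S/NP)\NP)\S
  [4,8] NP   <
    [4,7] S   >
      [4,6] S/N   >
        [4,5] "bone" : (S/N)/PP
        [5,6] "some" : PP
      [6,7] "that" : N
    [7,8] "under" : NP\S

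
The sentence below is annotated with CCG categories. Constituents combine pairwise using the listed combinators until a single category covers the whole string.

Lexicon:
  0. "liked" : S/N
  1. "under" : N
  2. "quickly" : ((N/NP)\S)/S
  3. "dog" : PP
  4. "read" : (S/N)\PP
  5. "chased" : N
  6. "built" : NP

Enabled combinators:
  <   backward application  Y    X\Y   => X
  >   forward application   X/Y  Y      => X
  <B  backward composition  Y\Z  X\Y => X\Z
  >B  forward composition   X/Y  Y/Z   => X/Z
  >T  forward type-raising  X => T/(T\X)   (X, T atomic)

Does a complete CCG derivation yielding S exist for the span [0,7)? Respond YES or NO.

S/N N ((N/NP)\S)/S PP (S/N)\PP N NP
CKY chart[0,7] = {N, N/(NP\NP), N/(N\N), NP/(NP\N), PP/(PP\N), S/(S\N)}; S ∉ chart

NO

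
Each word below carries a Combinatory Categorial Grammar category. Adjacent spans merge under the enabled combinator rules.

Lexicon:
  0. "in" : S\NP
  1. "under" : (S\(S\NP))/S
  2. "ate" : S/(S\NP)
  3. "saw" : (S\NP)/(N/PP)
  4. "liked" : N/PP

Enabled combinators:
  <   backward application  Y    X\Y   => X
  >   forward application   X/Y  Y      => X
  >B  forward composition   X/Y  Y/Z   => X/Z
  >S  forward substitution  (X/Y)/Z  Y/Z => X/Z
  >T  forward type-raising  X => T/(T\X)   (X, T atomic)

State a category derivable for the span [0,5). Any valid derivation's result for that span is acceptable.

[0,5] S   <
  [0,1] "in" : S\NP
  [1,5] S\(S\NP)   >
    [1,2] "under" : (S\(S\NP))/S
    [2,5] S   >
      [2,3] "ate" : S/(S\NP)
      [3,5] S\NP   >
        [3,4] "saw" : (S\NP)/(N/PP)
        [4,5] "liked" : N/PP

S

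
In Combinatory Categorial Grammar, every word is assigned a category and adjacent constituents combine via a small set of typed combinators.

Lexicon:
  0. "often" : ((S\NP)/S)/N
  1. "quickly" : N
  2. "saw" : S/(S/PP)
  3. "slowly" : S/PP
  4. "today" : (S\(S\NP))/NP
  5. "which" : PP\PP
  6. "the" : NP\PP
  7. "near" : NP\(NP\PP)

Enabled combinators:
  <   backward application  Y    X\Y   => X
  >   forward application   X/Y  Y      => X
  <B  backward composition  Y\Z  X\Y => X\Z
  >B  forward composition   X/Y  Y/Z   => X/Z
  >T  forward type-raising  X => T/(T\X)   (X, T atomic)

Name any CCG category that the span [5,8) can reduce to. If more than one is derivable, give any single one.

NP

[0,8] S   <
  [0,4] S\NP   >
    [0,2] (S\NP)/S   >
      [0,1] "often" : ((S\NP)/S)/N
      [1,2] "quickly" : N
    [2,4] S   >
      [2,3] "saw" : S/(S/PP)
      [3,4] "slowly" : S/PP
  [4,8] S\(S\NP)   >
    [4,5] "today" : (S\(S\NP))/NP
    [5,8] NP   <
      [5,7] NP\PP   <B
        [5,6] "which" : PP\PP
        [6,7] "the" : NP\PP
      [7,8] "near" : NP\(NP\PP)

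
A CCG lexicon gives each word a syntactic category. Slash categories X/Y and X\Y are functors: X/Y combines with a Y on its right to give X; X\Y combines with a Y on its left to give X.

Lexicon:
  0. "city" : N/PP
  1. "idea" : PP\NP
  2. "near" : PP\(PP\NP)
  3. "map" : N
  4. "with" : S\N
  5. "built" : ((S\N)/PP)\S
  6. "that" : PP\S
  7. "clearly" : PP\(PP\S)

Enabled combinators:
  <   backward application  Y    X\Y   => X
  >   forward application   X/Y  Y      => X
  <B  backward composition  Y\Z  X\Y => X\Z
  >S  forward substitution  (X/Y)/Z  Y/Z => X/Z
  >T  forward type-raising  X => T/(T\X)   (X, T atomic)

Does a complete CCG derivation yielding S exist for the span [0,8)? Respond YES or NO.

YES

[0,8] S   <
  [0,3] N   >
    [0,1] "city" : N/PP
    [1,3] PP   <
      [1,2] "idea" : PP\NP
      [2,3] "near" : PP\(PP\NP)
  [3,8] S\N   >
    [3,6] (S\N)/PP   <
      [3,5] S   >
        [3,4] S/(S\N)   >T
          [3,4] "map" : N
        [4,5] "with" : S\N
      [5,6] "built" : ((S\N)/PP)\S
    [6,8] PP   <
      [6,7] "that" : PP\S
      [7,8] "clearly" : PP\(PP\S)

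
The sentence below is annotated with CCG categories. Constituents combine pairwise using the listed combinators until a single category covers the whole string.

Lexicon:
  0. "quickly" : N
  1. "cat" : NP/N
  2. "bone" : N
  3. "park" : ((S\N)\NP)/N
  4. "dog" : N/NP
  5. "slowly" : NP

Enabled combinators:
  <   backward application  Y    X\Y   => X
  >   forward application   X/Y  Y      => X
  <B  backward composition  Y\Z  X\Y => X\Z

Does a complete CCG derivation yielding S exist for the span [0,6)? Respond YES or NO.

[0,6] S   <
  [0,1] "quickly" : N
  [1,6] S\N   <
    [1,3] NP   >
      [1,2] "cat" : NP/N
      [2,3] "bone" : N
    [3,6] (S\N)\NP   >
      [3,4] "park" : ((S\N)\NP)/N
      [4,6] N   >
        [4,5] "dog" : N/NP
        [5,6] "slowly" : NP

YES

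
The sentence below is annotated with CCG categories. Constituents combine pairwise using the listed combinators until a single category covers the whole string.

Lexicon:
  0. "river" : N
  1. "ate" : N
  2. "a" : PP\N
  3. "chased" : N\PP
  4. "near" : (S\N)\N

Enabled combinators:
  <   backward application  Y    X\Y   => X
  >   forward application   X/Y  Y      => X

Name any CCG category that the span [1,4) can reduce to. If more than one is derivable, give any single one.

[0,5] S   <
  [0,1] "river" : N
  [1,5] S\N   <
    [1,4] N   <
      [1,3] PP   <
        [1,2] "ate" : N
        [2,3] "a" : PP\N
      [3,4] "chased" : N\PP
    [4,5] "near" : (S\N)\N

N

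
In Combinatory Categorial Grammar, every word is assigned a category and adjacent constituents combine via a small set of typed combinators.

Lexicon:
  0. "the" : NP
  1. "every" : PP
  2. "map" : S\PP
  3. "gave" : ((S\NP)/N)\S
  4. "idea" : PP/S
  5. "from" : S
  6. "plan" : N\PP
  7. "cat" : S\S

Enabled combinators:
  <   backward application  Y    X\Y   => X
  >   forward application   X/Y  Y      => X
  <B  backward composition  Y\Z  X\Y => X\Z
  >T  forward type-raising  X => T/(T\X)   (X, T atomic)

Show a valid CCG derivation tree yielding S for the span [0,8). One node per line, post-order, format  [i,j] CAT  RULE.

[0,1] NP  lex  "the"
[1,2] PP  lex  "every"
[2,3] S\PP  lex  "map"
[1,3] S  <  k=2
[3,4] ((S\NP)/N)\S  lex  "gave"
[1,4] (S\NP)/N  <  k=3
[4,5] PP/S  lex  "idea"
[5,6] S  lex  "from"
[4,6] PP  >  k=5
[6,7] N\PP  lex  "plan"
[4,7] N  <  k=6
[1,7] S\NP  >  k=4
[7,8] S\S  lex  "cat"
[1,8] S\NP  <B  k=7
[0,8] S  <  k=1

[0,8] S   <
  [0,1] "the" : NP
  [1,8] S\NP   <B
    [1,7] S\NP   >
      [1,4] (S\NP)/N   <
        [1,3] S   <
          [1,2] "every" : PP
          [2,3] "map" : S\PP
        [3,4] "gave" : ((S\NP)/N)\S
      [4,7] N   <
        [4,6] PP   >
          [4,5] "idea" : PP/S
          [5,6] "from" : S
        [6,7] "plan" : N\PP
    [7,8] "cat" : S\S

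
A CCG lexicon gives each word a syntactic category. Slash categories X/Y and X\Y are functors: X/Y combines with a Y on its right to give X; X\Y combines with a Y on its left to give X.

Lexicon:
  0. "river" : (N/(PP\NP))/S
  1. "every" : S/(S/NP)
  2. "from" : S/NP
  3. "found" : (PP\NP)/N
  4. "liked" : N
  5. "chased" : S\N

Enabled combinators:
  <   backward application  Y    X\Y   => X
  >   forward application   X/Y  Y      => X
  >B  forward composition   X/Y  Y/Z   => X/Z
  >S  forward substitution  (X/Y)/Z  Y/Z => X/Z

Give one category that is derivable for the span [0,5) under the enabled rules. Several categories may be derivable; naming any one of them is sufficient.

[0,6] S   <
  [0,5] N   >
    [0,3] N/(PP\NP)   >
      [0,1] "river" : (N/(PP\NP))/S
      [1,3] S   >
        [1,2] "every" : S/(S/NP)
        [2,3] "from" : S/NP
    [3,5] PP\NP   >
      [3,4] "found" : (PP\NP)/N
      [4,5] "liked" : N
  [5,6] "chased" : S\N

N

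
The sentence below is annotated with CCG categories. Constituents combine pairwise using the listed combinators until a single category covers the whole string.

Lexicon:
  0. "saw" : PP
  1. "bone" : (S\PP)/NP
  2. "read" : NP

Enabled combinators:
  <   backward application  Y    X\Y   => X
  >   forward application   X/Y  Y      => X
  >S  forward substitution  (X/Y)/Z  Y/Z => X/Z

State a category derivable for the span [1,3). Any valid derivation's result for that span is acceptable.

S\PP

[0,3] S   <
  [0,1] "saw" : PP
  [1,3] S\PP   >
    [1,2] "bone" : (S\PP)/NP
    [2,3] "read" : NP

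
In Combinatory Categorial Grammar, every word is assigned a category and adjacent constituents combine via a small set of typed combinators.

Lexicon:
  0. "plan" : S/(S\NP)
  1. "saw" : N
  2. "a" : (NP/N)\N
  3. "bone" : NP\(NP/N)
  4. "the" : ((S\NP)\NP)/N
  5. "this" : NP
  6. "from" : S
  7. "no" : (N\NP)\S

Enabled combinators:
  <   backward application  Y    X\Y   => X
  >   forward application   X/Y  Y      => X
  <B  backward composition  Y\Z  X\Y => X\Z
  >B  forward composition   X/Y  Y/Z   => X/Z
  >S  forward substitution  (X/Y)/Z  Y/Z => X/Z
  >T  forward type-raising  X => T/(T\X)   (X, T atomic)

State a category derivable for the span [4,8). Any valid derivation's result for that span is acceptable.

[0,8] S   >
  [0,1] "plan" : S/(S\NP)
  [1,8] S\NP   <
    [1,4] NP   <
      [1,2] "saw" : N
      [2,4] NP\N   <B
        [2,3] "a" : (NP/N)\N
        [3,4] "bone" : NP\(NP/N)
    [4,8] (S\NP)\NP   >
      [4,5] "the" : ((S\NP)\NP)/N
      [5,8] N   <
        [5,6] "this" : NP
        [6,8] N\NP   <
          [6,7] "from" : S
          [7,8] "no" : (N\NP)\S

(S\NP)\NP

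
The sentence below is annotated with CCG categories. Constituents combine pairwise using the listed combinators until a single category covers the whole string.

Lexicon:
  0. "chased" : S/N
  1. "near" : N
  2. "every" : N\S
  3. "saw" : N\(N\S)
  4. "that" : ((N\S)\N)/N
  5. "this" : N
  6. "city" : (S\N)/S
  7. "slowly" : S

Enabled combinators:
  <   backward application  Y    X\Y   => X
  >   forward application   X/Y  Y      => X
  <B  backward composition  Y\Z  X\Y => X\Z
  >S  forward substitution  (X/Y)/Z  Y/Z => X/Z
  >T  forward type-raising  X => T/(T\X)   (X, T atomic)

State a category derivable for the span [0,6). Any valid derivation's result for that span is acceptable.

[0,8] S   <
  [0,6] N   <
    [0,2] S   >
      [0,1] "chased" : S/N
      [1,2] "near" : N
    [2,6] N\S   <
      [2,4] N   <
        [2,3] "every" : N\S
        [3,4] "saw" : N\(N\S)
      [4,6] (N\S)\N   >
        [4,5] "that" : ((N\S)\N)/N
        [5,6] "this" : N
  [6,8] S\N   >
    [6,7] "city" : (S\N)/S
    [7,8] "slowly" : S

N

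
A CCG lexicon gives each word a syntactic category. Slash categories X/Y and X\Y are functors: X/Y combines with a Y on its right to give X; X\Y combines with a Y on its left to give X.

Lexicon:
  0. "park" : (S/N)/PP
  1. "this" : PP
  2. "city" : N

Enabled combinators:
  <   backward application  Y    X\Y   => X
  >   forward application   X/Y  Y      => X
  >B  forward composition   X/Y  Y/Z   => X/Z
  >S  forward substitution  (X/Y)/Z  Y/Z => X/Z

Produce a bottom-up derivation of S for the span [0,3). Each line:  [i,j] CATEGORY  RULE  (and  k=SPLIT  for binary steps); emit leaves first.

[0,1] (S/N)/PP  lex  "park"
[1,2] PP  lex  "this"
[0,2] S/N  >  k=1
[2,3] N  lex  "city"
[0,3] S  >  k=2

[0,3] S   >
  [0,2] S/N   >
    [0,1] "park" : (S/N)/PP
    [1,2] "this" : PP
  [2,3] "city" : N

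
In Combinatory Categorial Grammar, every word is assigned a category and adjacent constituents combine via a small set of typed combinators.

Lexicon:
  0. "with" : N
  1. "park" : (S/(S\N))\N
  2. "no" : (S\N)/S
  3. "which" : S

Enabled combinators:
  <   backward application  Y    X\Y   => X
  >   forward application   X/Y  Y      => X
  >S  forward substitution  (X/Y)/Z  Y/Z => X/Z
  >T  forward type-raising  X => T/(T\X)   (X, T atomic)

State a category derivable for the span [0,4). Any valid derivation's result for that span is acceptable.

[0,4] S   >
  [0,2] S/(S\N)   <
    [0,1] "with" : N
    [1,2] "park" : (S/(S\N))\N
  [2,4] S\N   >
    [2,3] "no" : (S\N)/S
    [3,4] "which" : S

S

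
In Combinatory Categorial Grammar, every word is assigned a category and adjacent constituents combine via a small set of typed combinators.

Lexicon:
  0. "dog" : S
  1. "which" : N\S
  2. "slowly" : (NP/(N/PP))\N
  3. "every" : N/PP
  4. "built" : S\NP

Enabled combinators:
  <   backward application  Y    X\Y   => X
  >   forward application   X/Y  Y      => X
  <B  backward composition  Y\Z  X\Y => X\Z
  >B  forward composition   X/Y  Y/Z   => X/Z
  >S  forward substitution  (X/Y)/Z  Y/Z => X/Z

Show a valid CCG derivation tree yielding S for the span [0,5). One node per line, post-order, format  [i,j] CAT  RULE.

[0,1] S  lex  "dog"
[1,2] N\S  lex  "which"
[0,2] N  <  k=1
[2,3] (NP/(N/PP))\N  lex  "slowly"
[0,3] NP/(N/PP)  <  k=2
[3,4] N/PP  lex  "every"
[0,4] NP  >  k=3
[4,5] S\NP  lex  "built"
[0,5] S  <  k=4

[0,5] S   <
  [0,4] NP   >
    [0,3] NP/(N/PP)   <
      [0,2] N   <
        [0,1] "dog" : S
        [1,2] "which" : N\S
      [2,3] "slowly" : (NP/(N/PP))\N
    [3,4] "every" : N/PP
  [4,5] "built" : S\NP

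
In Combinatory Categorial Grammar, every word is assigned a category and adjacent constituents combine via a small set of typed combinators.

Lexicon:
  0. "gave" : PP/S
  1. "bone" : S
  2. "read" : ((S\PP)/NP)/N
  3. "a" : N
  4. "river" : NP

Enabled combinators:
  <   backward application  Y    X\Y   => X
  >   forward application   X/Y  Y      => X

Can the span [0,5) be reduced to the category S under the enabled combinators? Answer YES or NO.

YES

[0,5] S   <
  [0,2] PP   >
    [0,1] "gave" : PP/S
    [1,2] "bone" : S
  [2,5] S\PP   >
    [2,4] (S\PP)/NP   >
      [2,3] "read" : ((S\PP)/NP)/N
      [3,4] "a" : N
    [4,5] "river" : NP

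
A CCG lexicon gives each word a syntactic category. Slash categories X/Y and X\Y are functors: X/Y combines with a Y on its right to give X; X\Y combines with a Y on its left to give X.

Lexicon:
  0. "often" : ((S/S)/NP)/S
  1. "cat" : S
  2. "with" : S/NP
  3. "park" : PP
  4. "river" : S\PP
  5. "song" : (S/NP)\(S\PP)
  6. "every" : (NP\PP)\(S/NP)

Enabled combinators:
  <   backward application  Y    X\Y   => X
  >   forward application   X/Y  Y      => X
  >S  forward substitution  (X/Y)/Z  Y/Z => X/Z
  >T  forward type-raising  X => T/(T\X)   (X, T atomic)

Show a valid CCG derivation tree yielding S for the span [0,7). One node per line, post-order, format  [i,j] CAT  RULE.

[0,1] ((S/S)/NP)/S  lex  "often"
[1,2] S  lex  "cat"
[0,2] (S/S)/NP  >  k=1
[2,3] S/NP  lex  "with"
[0,3] S/NP  >S  k=2
[3,4] PP  lex  "park"
[4,5] S\PP  lex  "river"
[5,6] (S/NP)\(S\PP)  lex  "song"
[4,6] S/NP  <  k=5
[6,7] (NP\PP)\(S/NP)  lex  "every"
[4,7] NP\PP  <  k=6
[3,7] NP  <  k=4
[0,7] S  >  k=3

[0,7] S   >
  [0,3] S/NP   >S
    [0,2] (S/S)/NP   >
      [0,1] "often" : ((S/S)/NP)/S
      [1,2] "cat" : S
    [2,3] "with" : S/NP
  [3,7] NP   <
    [3,4] "park" : PP
    [4,7] NP\PP   <
      [4,6] S/NP   <
        [4,5] "river" : S\PP
        [5,6] "song" : (S/NP)\(S\PP)
      [6,7] "every" : (NP\PP)\(S/NP)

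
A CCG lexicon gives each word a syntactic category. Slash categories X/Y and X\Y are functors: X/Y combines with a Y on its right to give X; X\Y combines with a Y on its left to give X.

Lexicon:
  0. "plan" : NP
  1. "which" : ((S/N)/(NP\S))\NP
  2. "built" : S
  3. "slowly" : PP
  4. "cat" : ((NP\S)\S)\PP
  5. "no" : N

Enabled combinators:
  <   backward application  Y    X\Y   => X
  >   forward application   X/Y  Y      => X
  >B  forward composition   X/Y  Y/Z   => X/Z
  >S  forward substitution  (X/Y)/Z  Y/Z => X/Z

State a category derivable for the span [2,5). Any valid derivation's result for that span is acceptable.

NP\S

[0,6] S   >
  [0,5] S/N   >
    [0,2] (S/N)/(NP\S)   <
      [0,1] "plan" : NP
      [1,2] "which" : ((S/N)/(NP\S))\NP
    [2,5] NP\S   <
      [2,3] "built" : S
      [3,5] (NP\S)\S   <
        [3,4] "slowly" : PP
        [4,5] "cat" : ((NP\S)\S)\PP
  [5,6] "no" : N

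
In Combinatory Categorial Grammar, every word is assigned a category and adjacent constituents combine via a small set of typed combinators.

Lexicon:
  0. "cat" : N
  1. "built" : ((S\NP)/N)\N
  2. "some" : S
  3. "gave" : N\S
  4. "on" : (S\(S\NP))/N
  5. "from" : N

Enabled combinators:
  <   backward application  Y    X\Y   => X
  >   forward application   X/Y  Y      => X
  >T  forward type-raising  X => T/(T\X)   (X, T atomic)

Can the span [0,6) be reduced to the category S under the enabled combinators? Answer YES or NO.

YES

[0,6] S   <
  [0,4] S\NP   >
    [0,2] (S\NP)/N   <
      [0,1] "cat" : N
      [1,2] "built" : ((S\NP)/N)\N
    [2,4] N   >
      [2,3] N/(N\S)   >T
        [2,3] "some" : S
      [3,4] "gave" : N\S
  [4,6] S\(S\NP)   >
    [4,5] "on" : (S\(S\NP))/N
    [5,6] "from" : N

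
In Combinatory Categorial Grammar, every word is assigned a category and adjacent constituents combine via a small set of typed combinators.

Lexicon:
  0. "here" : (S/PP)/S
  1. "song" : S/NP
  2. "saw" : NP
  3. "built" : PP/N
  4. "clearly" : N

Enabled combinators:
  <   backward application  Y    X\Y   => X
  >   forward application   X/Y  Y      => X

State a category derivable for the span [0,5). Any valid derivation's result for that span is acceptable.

S

[0,5] S   >
  [0,3] S/PP   >
    [0,1] "here" : (S/PP)/S
    [1,3] S   >
      [1,2] "song" : S/NP
      [2,3] "saw" : NP
  [3,5] PP   >
    [3,4] "built" : PP/N
    [4,5] "clearly" : N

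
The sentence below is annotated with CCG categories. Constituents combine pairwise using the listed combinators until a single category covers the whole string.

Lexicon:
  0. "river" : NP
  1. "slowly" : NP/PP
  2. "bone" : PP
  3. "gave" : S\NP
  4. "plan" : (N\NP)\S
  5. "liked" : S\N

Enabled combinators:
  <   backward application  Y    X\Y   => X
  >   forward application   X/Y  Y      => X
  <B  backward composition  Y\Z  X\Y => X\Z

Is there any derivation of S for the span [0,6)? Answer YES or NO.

[0,6] S   <
  [0,5] N   <
    [0,1] "river" : NP
    [1,5] N\NP   <
      [1,4] S   <
        [1,3] NP   >
          [1,2] "slowly" : NP/PP
          [2,3] "bone" : PP
        [3,4] "gave" : S\NP
      [4,5] "plan" : (N\NP)\S
  [5,6] "liked" : S\N

YES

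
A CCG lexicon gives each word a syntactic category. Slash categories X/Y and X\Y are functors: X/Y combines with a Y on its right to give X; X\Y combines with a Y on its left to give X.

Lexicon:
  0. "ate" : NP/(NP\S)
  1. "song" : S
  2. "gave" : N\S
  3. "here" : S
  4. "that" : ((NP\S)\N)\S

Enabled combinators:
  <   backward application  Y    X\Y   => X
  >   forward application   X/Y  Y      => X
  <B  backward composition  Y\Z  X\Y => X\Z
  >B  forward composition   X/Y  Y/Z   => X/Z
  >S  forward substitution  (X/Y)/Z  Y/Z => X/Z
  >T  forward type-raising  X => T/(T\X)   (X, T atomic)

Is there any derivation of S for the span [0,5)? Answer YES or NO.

NP/(NP\S) S N\S S ((NP\S)\N)\S
CKY chart[0,5] = {N/(N\NP), NP, NP/(NP\NP), PP/(PP\NP), S/(S\NP)}; S ∉ chart

NO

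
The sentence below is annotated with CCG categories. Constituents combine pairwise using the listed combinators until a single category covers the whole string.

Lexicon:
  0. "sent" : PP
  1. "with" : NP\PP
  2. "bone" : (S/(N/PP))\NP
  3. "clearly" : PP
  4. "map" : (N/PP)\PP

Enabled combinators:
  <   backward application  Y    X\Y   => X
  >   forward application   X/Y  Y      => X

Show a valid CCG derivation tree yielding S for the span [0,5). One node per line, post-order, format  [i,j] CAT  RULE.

[0,5] S   >
  [0,3] S/(N/PP)   <
    [0,2] NP   <
      [0,1] "sent" : PP
      [1,2] "with" : NP\PP
    [2,3] "bone" : (S/(N/PP))\NP
  [3,5] N/PP   <
    [3,4] "clearly" : PP
    [4,5] "map" : (N/PP)\PP

[0,1] PP  lex  "sent"
[1,2] NP\PP  lex  "with"
[0,2] NP  <  k=1
[2,3] (S/(N/PP))\NP  lex  "bone"
[0,3] S/(N/PP)  <  k=2
[3,4] PP  lex  "clearly"
[4,5] (N/PP)\PP  lex  "map"
[3,5] N/PP  <  k=4
[0,5] S  >  k=3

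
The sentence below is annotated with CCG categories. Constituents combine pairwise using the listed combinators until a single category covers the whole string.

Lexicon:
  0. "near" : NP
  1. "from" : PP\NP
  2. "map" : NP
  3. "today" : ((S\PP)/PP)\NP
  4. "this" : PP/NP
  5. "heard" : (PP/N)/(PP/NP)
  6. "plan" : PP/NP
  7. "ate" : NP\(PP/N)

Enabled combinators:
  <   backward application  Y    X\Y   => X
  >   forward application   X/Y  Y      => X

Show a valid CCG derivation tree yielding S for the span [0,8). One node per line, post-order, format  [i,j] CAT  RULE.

[0,1] NP  lex  "near"
[1,2] PP\NP  lex  "from"
[0,2] PP  <  k=1
[2,3] NP  lex  "map"
[3,4] ((S\PP)/PP)\NP  lex  "today"
[2,4] (S\PP)/PP  <  k=3
[4,5] PP/NP  lex  "this"
[5,6] (PP/N)/(PP/NP)  lex  "heard"
[6,7] PP/NP  lex  "plan"
[5,7] PP/N  >  k=6
[7,8] NP\(PP/N)  lex  "ate"
[5,8] NP  <  k=7
[4,8] PP  >  k=5
[2,8] S\PP  >  k=4
[0,8] S  <  k=2

[0,8] S   <
  [0,2] PP   <
    [0,1] "near" : NP
    [1,2] "from" : PP\NP
  [2,8] S\PP   >
    [2,4] (S\PP)/PP   <
      [2,3] "map" : NP
      [3,4] "today" : ((S\PP)/PP)\NP
    [4,8] PP   >
      [4,5] "this" : PP/NP
      [5,8] NP   <
        [5,7] PP/N   >
          [5,6] "heard" : (PP/N)/(PP/NP)
          [6,7] "plan" : PP/NP
        [7,8] "ate" : NP\(PP/N)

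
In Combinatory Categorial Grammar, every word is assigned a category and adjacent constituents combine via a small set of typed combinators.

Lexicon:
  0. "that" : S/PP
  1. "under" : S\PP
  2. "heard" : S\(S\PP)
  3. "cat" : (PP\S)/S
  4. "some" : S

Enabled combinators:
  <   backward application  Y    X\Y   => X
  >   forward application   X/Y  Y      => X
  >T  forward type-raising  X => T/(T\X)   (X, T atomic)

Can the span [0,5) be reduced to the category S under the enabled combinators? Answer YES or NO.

[0,5] S   >
  [0,1] "that" : S/PP
  [1,5] PP   <
    [1,3] S   <
      [1,2] "under" : S\PP
      [2,3] "heard" : S\(S\PP)
    [3,5] PP\S   >
      [3,4] "cat" : (PP\S)/S
      [4,5] "some" : S

YES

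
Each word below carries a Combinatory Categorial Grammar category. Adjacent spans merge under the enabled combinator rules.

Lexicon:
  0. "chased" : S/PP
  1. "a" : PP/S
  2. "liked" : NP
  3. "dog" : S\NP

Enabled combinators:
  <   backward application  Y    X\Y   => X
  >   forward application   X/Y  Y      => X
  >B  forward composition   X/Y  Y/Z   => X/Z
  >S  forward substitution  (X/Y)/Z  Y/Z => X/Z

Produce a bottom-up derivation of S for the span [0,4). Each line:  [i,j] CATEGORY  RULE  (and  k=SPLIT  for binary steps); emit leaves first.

[0,1] S/PP  lex  "chased"
[1,2] PP/S  lex  "a"
[2,3] NP  lex  "liked"
[3,4] S\NP  lex  "dog"
[2,4] S  <  k=3
[1,4] PP  >  k=2
[0,4] S  >  k=1

[0,4] S   >
  [0,1] "chased" : S/PP
  [1,4] PP   >
    [1,2] "a" : PP/S
    [2,4] S   <
      [2,3] "liked" : NP
      [3,4] "dog" : S\NP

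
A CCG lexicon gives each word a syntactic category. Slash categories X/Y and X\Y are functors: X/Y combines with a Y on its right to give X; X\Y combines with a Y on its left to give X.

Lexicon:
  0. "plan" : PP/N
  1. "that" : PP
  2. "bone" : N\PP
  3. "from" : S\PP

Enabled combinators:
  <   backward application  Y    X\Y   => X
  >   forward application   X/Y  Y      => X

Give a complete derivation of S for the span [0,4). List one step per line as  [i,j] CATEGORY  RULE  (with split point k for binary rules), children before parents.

[0,1] PP/N  lex  "plan"
[1,2] PP  lex  "that"
[2,3] N\PP  lex  "bone"
[1,3] N  <  k=2
[0,3] PP  >  k=1
[3,4] S\PP  lex  "from"
[0,4] S  <  k=3

[0,4] S   <
  [0,3] PP   >
    [0,1] "plan" : PP/N
    [1,3] N   <
      [1,2] "that" : PP
      [2,3] "bone" : N\PP
  [3,4] "from" : S\PP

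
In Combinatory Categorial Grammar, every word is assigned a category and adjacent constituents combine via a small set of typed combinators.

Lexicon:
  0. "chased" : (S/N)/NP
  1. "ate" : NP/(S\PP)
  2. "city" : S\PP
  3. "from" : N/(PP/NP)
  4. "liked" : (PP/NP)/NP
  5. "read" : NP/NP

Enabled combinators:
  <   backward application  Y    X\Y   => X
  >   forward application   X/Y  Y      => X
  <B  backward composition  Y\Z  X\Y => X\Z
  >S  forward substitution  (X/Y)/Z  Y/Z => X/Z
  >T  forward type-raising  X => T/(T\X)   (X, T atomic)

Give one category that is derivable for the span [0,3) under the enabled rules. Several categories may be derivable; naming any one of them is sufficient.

[0,6] S   >
  [0,3] S/N   >
    [0,1] "chased" : (S/N)/NP
    [1,3] NP   >
      [1,2] "ate" : NP/(S\PP)
      [2,3] "city" : S\PP
  [3,6] N   >
    [3,4] "from" : N/(PP/NP)
    [4,6] PP/NP   >S
      [4,5] "liked" : (PP/NP)/NP
      [5,6] "read" : NP/NP

S/N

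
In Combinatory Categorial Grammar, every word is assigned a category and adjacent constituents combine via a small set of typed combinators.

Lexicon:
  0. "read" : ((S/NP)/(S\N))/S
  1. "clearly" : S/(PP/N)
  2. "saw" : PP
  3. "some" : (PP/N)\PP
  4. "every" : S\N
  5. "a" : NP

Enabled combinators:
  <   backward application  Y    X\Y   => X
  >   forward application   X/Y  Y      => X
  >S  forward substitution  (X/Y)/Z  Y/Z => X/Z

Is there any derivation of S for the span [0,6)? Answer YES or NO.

YES

[0,6] S   >
  [0,5] S/NP   >
    [0,4] (S/NP)/(S\N)   >
      [0,1] "read" : ((S/NP)/(S\N))/S
      [1,4] S   >
        [1,2] "clearly" : S/(PP/N)
        [2,4] PP/N   <
          [2,3] "saw" : PP
          [3,4] "some" : (PP/N)\PP
    [4,5] "every" : S\N
  [5,6] "a" : NP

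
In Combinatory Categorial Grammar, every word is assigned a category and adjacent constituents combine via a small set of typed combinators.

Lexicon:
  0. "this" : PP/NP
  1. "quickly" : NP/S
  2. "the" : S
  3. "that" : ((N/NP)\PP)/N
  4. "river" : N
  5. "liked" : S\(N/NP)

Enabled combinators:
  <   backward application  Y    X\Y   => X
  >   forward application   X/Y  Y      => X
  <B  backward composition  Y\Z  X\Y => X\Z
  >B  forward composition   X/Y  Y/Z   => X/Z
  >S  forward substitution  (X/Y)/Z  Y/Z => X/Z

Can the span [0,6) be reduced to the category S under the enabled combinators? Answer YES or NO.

YES

[0,6] S   <
  [0,3] PP   >
    [0,1] "this" : PP/NP
    [1,3] NP   >
      [1,2] "quickly" : NP/S
      [2,3] "the" : S
  [3,6] S\PP   <B
    [3,5] (N/NP)\PP   >
      [3,4] "that" : ((N/NP)\PP)/N
      [4,5] "river" : N
    [5,6] "liked" : S\(N/NP)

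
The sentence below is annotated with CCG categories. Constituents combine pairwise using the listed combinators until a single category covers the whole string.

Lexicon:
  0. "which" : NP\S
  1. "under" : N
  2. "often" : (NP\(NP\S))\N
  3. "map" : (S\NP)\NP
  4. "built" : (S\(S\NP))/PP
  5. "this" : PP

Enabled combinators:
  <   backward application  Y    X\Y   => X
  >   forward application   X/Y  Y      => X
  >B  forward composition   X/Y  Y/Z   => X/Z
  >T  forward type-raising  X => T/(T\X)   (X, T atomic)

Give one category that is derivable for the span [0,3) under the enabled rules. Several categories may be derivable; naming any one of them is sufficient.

[0,6] S   <
  [0,4] S\NP   <
    [0,3] NP   <
      [0,1] "which" : NP\S
      [1,3] NP\(NP\S)   <
        [1,2] "under" : N
        [2,3] "often" : (NP\(NP\S))\N
    [3,4] "map" : (S\NP)\NP
  [4,6] S\(S\NP)   >
    [4,5] "built" : (S\(S\NP))/PP
    [5,6] "this" : PP

NP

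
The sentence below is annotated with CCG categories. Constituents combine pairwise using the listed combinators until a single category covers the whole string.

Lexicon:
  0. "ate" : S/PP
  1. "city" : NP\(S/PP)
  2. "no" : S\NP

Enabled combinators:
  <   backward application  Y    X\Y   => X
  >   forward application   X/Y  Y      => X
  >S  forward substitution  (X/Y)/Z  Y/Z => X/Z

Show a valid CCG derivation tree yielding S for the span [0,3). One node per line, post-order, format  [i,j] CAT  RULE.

[0,1] S/PP  lex  "ate"
[1,2] NP\(S/PP)  lex  "city"
[0,2] NP  <  k=1
[2,3] S\NP  lex  "no"
[0,3] S  <  k=2

[0,3] S   <
  [0,2] NP   <
    [0,1] "ate" : S/PP
    [1,2] "city" : NP\(S/PP)
  [2,3] "no" : S\NP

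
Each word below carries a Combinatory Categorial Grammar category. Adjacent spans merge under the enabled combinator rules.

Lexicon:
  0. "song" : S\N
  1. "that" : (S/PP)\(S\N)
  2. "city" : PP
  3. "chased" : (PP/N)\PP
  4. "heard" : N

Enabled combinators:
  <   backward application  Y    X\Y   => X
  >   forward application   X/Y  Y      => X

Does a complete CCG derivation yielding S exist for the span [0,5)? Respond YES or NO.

YES

[0,5] S   >
  [0,2] S/PP   <
    [0,1] "song" : S\N
    [1,2] "that" : (S/PP)\(S\N)
  [2,5] PP   >
    [2,4] PP/N   <
      [2,3] "city" : PP
      [3,4] "chased" : (PP/N)\PP
    [4,5] "heard" : N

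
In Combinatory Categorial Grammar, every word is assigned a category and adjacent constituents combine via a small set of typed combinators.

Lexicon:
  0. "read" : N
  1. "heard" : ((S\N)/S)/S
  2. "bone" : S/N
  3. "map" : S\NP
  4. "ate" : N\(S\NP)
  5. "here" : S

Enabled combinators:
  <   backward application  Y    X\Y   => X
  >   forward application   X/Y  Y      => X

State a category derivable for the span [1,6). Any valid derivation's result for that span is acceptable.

[0,6] S   <
  [0,1] "read" : N
  [1,6] S\N   >
    [1,5] (S\N)/S   >
      [1,2] "heard" : ((S\N)/S)/S
      [2,5] S   >
        [2,3] "bone" : S/N
        [3,5] N   <
          [3,4] "map" : S\NP
          [4,5] "ate" : N\(S\NP)
    [5,6] "here" : S

S\N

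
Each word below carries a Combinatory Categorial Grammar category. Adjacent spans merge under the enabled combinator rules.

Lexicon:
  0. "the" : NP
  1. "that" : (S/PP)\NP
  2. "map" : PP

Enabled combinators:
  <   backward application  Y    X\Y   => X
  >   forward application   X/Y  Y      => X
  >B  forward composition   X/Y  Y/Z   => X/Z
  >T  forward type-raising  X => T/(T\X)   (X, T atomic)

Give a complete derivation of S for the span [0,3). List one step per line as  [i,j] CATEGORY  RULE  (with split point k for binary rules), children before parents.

[0,1] NP  lex  "the"
[1,2] (S/PP)\NP  lex  "that"
[0,2] S/PP  <  k=1
[2,3] PP  lex  "map"
[0,3] S  >  k=2

[0,3] S   >
  [0,2] S/PP   <
    [0,1] "the" : NP
    [1,2] "that" : (S/PP)\NP
  [2,3] "map" : PP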